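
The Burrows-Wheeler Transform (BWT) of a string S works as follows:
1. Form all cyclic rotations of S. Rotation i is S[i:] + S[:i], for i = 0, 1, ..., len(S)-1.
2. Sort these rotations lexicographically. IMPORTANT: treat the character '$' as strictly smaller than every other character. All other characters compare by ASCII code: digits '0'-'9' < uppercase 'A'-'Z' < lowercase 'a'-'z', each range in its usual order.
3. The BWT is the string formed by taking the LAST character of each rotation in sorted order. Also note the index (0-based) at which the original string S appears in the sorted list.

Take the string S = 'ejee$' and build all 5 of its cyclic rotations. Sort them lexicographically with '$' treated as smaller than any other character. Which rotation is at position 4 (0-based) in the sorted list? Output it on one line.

All 5 rotations (rotation i = S[i:]+S[:i]):
  rot[0] = ejee$
  rot[1] = jee$e
  rot[2] = ee$ej
  rot[3] = e$eje
  rot[4] = $ejee
Sorted (with $ < everything):
  sorted[0] = $ejee
  sorted[1] = e$eje
  sorted[2] = ee$ej
  sorted[3] = ejee$
  sorted[4] = jee$e
sorted[4] = jee$e

Answer: jee$e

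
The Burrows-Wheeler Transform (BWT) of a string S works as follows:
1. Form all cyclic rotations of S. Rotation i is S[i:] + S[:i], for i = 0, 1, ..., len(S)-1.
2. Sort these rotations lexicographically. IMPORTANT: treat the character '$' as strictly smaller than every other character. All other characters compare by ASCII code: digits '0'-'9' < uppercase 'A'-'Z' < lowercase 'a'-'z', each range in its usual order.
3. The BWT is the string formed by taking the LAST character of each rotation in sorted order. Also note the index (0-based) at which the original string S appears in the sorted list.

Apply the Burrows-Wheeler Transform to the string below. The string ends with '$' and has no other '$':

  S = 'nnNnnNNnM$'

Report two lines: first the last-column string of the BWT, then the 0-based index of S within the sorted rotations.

Answer: MnnNnNnnN$
9

Derivation:
All 10 rotations (rotation i = S[i:]+S[:i]):
  rot[0] = nnNnnNNnM$
  rot[1] = nNnnNNnM$n
  rot[2] = NnnNNnM$nn
  rot[3] = nnNNnM$nnN
  rot[4] = nNNnM$nnNn
  rot[5] = NNnM$nnNnn
  rot[6] = NnM$nnNnnN
  rot[7] = nM$nnNnnNN
  rot[8] = M$nnNnnNNn
  rot[9] = $nnNnnNNnM
Sorted (with $ < everything):
  sorted[0] = $nnNnnNNnM  (last char: 'M')
  sorted[1] = M$nnNnnNNn  (last char: 'n')
  sorted[2] = NNnM$nnNnn  (last char: 'n')
  sorted[3] = NnM$nnNnnN  (last char: 'N')
  sorted[4] = NnnNNnM$nn  (last char: 'n')
  sorted[5] = nM$nnNnnNN  (last char: 'N')
  sorted[6] = nNNnM$nnNn  (last char: 'n')
  sorted[7] = nNnnNNnM$n  (last char: 'n')
  sorted[8] = nnNNnM$nnN  (last char: 'N')
  sorted[9] = nnNnnNNnM$  (last char: '$')
Last column: MnnNnNnnN$
Original string S is at sorted index 9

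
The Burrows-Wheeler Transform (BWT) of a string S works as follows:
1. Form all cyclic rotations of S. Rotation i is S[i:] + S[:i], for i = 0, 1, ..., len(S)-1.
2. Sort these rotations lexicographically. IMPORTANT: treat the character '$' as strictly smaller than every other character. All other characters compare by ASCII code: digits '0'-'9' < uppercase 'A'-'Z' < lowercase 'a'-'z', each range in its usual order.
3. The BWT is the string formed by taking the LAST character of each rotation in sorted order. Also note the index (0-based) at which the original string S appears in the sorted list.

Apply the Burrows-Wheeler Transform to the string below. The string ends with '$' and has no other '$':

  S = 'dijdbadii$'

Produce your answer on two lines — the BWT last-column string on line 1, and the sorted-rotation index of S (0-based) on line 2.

Answer: ibdja$iddi
5

Derivation:
All 10 rotations (rotation i = S[i:]+S[:i]):
  rot[0] = dijdbadii$
  rot[1] = ijdbadii$d
  rot[2] = jdbadii$di
  rot[3] = dbadii$dij
  rot[4] = badii$dijd
  rot[5] = adii$dijdb
  rot[6] = dii$dijdba
  rot[7] = ii$dijdbad
  rot[8] = i$dijdbadi
  rot[9] = $dijdbadii
Sorted (with $ < everything):
  sorted[0] = $dijdbadii  (last char: 'i')
  sorted[1] = adii$dijdb  (last char: 'b')
  sorted[2] = badii$dijd  (last char: 'd')
  sorted[3] = dbadii$dij  (last char: 'j')
  sorted[4] = dii$dijdba  (last char: 'a')
  sorted[5] = dijdbadii$  (last char: '$')
  sorted[6] = i$dijdbadi  (last char: 'i')
  sorted[7] = ii$dijdbad  (last char: 'd')
  sorted[8] = ijdbadii$d  (last char: 'd')
  sorted[9] = jdbadii$di  (last char: 'i')
Last column: ibdja$iddi
Original string S is at sorted index 5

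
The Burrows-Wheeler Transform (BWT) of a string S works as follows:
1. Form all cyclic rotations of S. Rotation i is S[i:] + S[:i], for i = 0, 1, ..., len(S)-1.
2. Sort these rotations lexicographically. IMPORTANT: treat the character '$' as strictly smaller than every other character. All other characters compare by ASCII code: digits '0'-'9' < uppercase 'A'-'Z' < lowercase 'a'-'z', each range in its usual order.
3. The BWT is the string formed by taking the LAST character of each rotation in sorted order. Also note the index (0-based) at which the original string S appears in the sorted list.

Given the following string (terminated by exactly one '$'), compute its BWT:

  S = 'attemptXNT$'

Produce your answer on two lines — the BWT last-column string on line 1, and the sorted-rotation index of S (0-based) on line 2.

Answer: TXNt$tempta
4

Derivation:
All 11 rotations (rotation i = S[i:]+S[:i]):
  rot[0] = attemptXNT$
  rot[1] = ttemptXNT$a
  rot[2] = temptXNT$at
  rot[3] = emptXNT$att
  rot[4] = mptXNT$atte
  rot[5] = ptXNT$attem
  rot[6] = tXNT$attemp
  rot[7] = XNT$attempt
  rot[8] = NT$attemptX
  rot[9] = T$attemptXN
  rot[10] = $attemptXNT
Sorted (with $ < everything):
  sorted[0] = $attemptXNT  (last char: 'T')
  sorted[1] = NT$attemptX  (last char: 'X')
  sorted[2] = T$attemptXN  (last char: 'N')
  sorted[3] = XNT$attempt  (last char: 't')
  sorted[4] = attemptXNT$  (last char: '$')
  sorted[5] = emptXNT$att  (last char: 't')
  sorted[6] = mptXNT$atte  (last char: 'e')
  sorted[7] = ptXNT$attem  (last char: 'm')
  sorted[8] = tXNT$attemp  (last char: 'p')
  sorted[9] = temptXNT$at  (last char: 't')
  sorted[10] = ttemptXNT$a  (last char: 'a')
Last column: TXNt$tempta
Original string S is at sorted index 4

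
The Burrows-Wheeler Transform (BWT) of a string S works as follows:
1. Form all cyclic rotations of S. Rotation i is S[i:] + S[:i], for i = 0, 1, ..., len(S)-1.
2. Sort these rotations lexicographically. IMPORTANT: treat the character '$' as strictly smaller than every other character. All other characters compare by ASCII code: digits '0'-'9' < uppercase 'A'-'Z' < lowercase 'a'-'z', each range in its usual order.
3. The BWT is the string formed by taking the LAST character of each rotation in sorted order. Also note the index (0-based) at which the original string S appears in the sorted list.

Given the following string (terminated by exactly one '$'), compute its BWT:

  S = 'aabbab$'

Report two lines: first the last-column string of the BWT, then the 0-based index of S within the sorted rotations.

Answer: b$baaba
1

Derivation:
All 7 rotations (rotation i = S[i:]+S[:i]):
  rot[0] = aabbab$
  rot[1] = abbab$a
  rot[2] = bbab$aa
  rot[3] = bab$aab
  rot[4] = ab$aabb
  rot[5] = b$aabba
  rot[6] = $aabbab
Sorted (with $ < everything):
  sorted[0] = $aabbab  (last char: 'b')
  sorted[1] = aabbab$  (last char: '$')
  sorted[2] = ab$aabb  (last char: 'b')
  sorted[3] = abbab$a  (last char: 'a')
  sorted[4] = b$aabba  (last char: 'a')
  sorted[5] = bab$aab  (last char: 'b')
  sorted[6] = bbab$aa  (last char: 'a')
Last column: b$baaba
Original string S is at sorted index 1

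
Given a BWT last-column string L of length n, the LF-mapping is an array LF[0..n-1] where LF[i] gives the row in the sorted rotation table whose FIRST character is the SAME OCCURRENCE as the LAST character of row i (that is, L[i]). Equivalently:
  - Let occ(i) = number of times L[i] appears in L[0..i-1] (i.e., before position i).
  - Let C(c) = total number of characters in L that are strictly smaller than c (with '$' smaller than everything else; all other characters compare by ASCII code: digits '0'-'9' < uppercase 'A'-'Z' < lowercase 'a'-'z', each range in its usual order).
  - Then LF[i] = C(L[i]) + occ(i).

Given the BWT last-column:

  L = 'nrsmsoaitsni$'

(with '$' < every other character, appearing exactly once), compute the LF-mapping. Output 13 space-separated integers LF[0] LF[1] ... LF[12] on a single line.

Answer: 5 8 9 4 10 7 1 2 12 11 6 3 0

Derivation:
Char counts: '$':1, 'a':1, 'i':2, 'm':1, 'n':2, 'o':1, 'r':1, 's':3, 't':1
C (first-col start): C('$')=0, C('a')=1, C('i')=2, C('m')=4, C('n')=5, C('o')=7, C('r')=8, C('s')=9, C('t')=12
L[0]='n': occ=0, LF[0]=C('n')+0=5+0=5
L[1]='r': occ=0, LF[1]=C('r')+0=8+0=8
L[2]='s': occ=0, LF[2]=C('s')+0=9+0=9
L[3]='m': occ=0, LF[3]=C('m')+0=4+0=4
L[4]='s': occ=1, LF[4]=C('s')+1=9+1=10
L[5]='o': occ=0, LF[5]=C('o')+0=7+0=7
L[6]='a': occ=0, LF[6]=C('a')+0=1+0=1
L[7]='i': occ=0, LF[7]=C('i')+0=2+0=2
L[8]='t': occ=0, LF[8]=C('t')+0=12+0=12
L[9]='s': occ=2, LF[9]=C('s')+2=9+2=11
L[10]='n': occ=1, LF[10]=C('n')+1=5+1=6
L[11]='i': occ=1, LF[11]=C('i')+1=2+1=3
L[12]='$': occ=0, LF[12]=C('$')+0=0+0=0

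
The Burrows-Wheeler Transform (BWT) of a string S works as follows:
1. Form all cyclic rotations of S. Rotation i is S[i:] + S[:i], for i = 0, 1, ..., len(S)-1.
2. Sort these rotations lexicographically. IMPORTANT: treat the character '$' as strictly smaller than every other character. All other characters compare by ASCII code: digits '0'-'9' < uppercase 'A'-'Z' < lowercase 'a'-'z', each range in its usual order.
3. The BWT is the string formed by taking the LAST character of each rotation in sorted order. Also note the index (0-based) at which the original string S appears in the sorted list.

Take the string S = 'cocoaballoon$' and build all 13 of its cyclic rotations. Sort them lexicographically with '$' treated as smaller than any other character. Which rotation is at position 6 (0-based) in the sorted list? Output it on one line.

All 13 rotations (rotation i = S[i:]+S[:i]):
  rot[0] = cocoaballoon$
  rot[1] = ocoaballoon$c
  rot[2] = coaballoon$co
  rot[3] = oaballoon$coc
  rot[4] = aballoon$coco
  rot[5] = balloon$cocoa
  rot[6] = alloon$cocoab
  rot[7] = lloon$cocoaba
  rot[8] = loon$cocoabal
  rot[9] = oon$cocoaball
  rot[10] = on$cocoaballo
  rot[11] = n$cocoaballoo
  rot[12] = $cocoaballoon
Sorted (with $ < everything):
  sorted[0] = $cocoaballoon
  sorted[1] = aballoon$coco
  sorted[2] = alloon$cocoab
  sorted[3] = balloon$cocoa
  sorted[4] = coaballoon$co
  sorted[5] = cocoaballoon$
  sorted[6] = lloon$cocoaba
  sorted[7] = loon$cocoabal
  sorted[8] = n$cocoaballoo
  sorted[9] = oaballoon$coc
  sorted[10] = ocoaballoon$c
  sorted[11] = on$cocoaballo
  sorted[12] = oon$cocoaball
sorted[6] = lloon$cocoaba

Answer: lloon$cocoaba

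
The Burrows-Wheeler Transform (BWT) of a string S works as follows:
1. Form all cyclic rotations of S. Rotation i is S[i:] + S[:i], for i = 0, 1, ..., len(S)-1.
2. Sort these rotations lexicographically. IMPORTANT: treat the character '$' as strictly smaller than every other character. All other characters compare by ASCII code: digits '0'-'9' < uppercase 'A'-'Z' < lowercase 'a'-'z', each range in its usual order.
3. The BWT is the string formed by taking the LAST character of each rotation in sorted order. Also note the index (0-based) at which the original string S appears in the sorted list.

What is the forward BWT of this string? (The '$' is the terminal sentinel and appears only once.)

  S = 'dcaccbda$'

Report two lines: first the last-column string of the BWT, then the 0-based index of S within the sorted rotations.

Answer: adccdcab$
8

Derivation:
All 9 rotations (rotation i = S[i:]+S[:i]):
  rot[0] = dcaccbda$
  rot[1] = caccbda$d
  rot[2] = accbda$dc
  rot[3] = ccbda$dca
  rot[4] = cbda$dcac
  rot[5] = bda$dcacc
  rot[6] = da$dcaccb
  rot[7] = a$dcaccbd
  rot[8] = $dcaccbda
Sorted (with $ < everything):
  sorted[0] = $dcaccbda  (last char: 'a')
  sorted[1] = a$dcaccbd  (last char: 'd')
  sorted[2] = accbda$dc  (last char: 'c')
  sorted[3] = bda$dcacc  (last char: 'c')
  sorted[4] = caccbda$d  (last char: 'd')
  sorted[5] = cbda$dcac  (last char: 'c')
  sorted[6] = ccbda$dca  (last char: 'a')
  sorted[7] = da$dcaccb  (last char: 'b')
  sorted[8] = dcaccbda$  (last char: '$')
Last column: adccdcab$
Original string S is at sorted index 8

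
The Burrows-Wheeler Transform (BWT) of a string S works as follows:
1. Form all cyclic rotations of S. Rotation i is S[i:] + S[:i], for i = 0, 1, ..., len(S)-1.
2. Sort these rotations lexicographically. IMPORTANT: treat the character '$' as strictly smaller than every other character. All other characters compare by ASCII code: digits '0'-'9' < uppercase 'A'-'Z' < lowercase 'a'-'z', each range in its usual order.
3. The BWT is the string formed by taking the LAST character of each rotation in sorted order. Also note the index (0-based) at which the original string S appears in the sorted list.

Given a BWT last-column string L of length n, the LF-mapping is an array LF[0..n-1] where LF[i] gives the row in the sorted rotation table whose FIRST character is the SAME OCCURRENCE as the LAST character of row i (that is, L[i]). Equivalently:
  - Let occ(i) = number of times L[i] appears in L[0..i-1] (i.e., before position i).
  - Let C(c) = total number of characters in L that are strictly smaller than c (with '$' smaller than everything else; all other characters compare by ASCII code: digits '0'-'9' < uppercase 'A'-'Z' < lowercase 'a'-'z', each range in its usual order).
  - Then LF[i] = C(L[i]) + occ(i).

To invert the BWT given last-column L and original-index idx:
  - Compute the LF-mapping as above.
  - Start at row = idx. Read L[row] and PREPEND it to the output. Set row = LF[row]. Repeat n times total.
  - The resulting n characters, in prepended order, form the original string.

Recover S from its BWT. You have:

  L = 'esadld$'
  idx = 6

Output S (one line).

Answer: saddle$

Derivation:
LF mapping: 4 6 1 2 5 3 0
Walk LF starting at row 6, prepending L[row]:
  step 1: row=6, L[6]='$', prepend. Next row=LF[6]=0
  step 2: row=0, L[0]='e', prepend. Next row=LF[0]=4
  step 3: row=4, L[4]='l', prepend. Next row=LF[4]=5
  step 4: row=5, L[5]='d', prepend. Next row=LF[5]=3
  step 5: row=3, L[3]='d', prepend. Next row=LF[3]=2
  step 6: row=2, L[2]='a', prepend. Next row=LF[2]=1
  step 7: row=1, L[1]='s', prepend. Next row=LF[1]=6
Reversed output: saddle$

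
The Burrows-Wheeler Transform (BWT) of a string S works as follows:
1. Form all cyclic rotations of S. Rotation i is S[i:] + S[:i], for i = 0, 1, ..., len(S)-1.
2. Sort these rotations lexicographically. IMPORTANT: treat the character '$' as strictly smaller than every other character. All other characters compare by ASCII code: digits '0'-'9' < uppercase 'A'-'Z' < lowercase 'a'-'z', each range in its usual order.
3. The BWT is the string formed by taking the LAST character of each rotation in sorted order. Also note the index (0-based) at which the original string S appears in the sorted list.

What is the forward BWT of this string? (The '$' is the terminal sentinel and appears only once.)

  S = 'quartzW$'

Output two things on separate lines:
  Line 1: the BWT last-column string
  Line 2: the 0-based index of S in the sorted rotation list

Answer: Wzu$arqt
3

Derivation:
All 8 rotations (rotation i = S[i:]+S[:i]):
  rot[0] = quartzW$
  rot[1] = uartzW$q
  rot[2] = artzW$qu
  rot[3] = rtzW$qua
  rot[4] = tzW$quar
  rot[5] = zW$quart
  rot[6] = W$quartz
  rot[7] = $quartzW
Sorted (with $ < everything):
  sorted[0] = $quartzW  (last char: 'W')
  sorted[1] = W$quartz  (last char: 'z')
  sorted[2] = artzW$qu  (last char: 'u')
  sorted[3] = quartzW$  (last char: '$')
  sorted[4] = rtzW$qua  (last char: 'a')
  sorted[5] = tzW$quar  (last char: 'r')
  sorted[6] = uartzW$q  (last char: 'q')
  sorted[7] = zW$quart  (last char: 't')
Last column: Wzu$arqt
Original string S is at sorted index 3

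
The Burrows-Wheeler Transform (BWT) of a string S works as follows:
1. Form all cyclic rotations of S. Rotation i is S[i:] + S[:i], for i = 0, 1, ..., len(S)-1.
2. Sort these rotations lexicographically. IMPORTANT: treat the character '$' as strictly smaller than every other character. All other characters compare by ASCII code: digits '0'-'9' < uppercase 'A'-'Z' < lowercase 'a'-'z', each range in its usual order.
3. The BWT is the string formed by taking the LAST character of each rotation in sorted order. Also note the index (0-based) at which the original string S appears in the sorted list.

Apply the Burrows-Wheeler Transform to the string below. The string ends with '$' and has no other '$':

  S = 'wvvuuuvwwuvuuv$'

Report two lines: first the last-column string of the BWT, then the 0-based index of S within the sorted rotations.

All 15 rotations (rotation i = S[i:]+S[:i]):
  rot[0] = wvvuuuvwwuvuuv$
  rot[1] = vvuuuvwwuvuuv$w
  rot[2] = vuuuvwwuvuuv$wv
  rot[3] = uuuvwwuvuuv$wvv
  rot[4] = uuvwwuvuuv$wvvu
  rot[5] = uvwwuvuuv$wvvuu
  rot[6] = vwwuvuuv$wvvuuu
  rot[7] = wwuvuuv$wvvuuuv
  rot[8] = wuvuuv$wvvuuuvw
  rot[9] = uvuuv$wvvuuuvww
  rot[10] = vuuv$wvvuuuvwwu
  rot[11] = uuv$wvvuuuvwwuv
  rot[12] = uv$wvvuuuvwwuvu
  rot[13] = v$wvvuuuvwwuvuu
  rot[14] = $wvvuuuvwwuvuuv
Sorted (with $ < everything):
  sorted[0] = $wvvuuuvwwuvuuv  (last char: 'v')
  sorted[1] = uuuvwwuvuuv$wvv  (last char: 'v')
  sorted[2] = uuv$wvvuuuvwwuv  (last char: 'v')
  sorted[3] = uuvwwuvuuv$wvvu  (last char: 'u')
  sorted[4] = uv$wvvuuuvwwuvu  (last char: 'u')
  sorted[5] = uvuuv$wvvuuuvww  (last char: 'w')
  sorted[6] = uvwwuvuuv$wvvuu  (last char: 'u')
  sorted[7] = v$wvvuuuvwwuvuu  (last char: 'u')
  sorted[8] = vuuuvwwuvuuv$wv  (last char: 'v')
  sorted[9] = vuuv$wvvuuuvwwu  (last char: 'u')
  sorted[10] = vvuuuvwwuvuuv$w  (last char: 'w')
  sorted[11] = vwwuvuuv$wvvuuu  (last char: 'u')
  sorted[12] = wuvuuv$wvvuuuvw  (last char: 'w')
  sorted[13] = wvvuuuvwwuvuuv$  (last char: '$')
  sorted[14] = wwuvuuv$wvvuuuv  (last char: 'v')
Last column: vvvuuwuuvuwuw$v
Original string S is at sorted index 13

Answer: vvvuuwuuvuwuw$v
13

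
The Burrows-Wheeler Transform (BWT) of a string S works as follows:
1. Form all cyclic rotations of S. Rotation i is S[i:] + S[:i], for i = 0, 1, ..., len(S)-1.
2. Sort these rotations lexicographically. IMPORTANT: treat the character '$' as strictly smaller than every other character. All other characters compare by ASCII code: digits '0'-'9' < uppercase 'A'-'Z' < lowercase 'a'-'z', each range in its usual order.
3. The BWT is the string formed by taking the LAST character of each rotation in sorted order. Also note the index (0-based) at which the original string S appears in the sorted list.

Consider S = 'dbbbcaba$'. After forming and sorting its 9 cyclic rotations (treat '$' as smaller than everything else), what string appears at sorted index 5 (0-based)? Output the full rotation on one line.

Answer: bbcaba$db

Derivation:
All 9 rotations (rotation i = S[i:]+S[:i]):
  rot[0] = dbbbcaba$
  rot[1] = bbbcaba$d
  rot[2] = bbcaba$db
  rot[3] = bcaba$dbb
  rot[4] = caba$dbbb
  rot[5] = aba$dbbbc
  rot[6] = ba$dbbbca
  rot[7] = a$dbbbcab
  rot[8] = $dbbbcaba
Sorted (with $ < everything):
  sorted[0] = $dbbbcaba
  sorted[1] = a$dbbbcab
  sorted[2] = aba$dbbbc
  sorted[3] = ba$dbbbca
  sorted[4] = bbbcaba$d
  sorted[5] = bbcaba$db
  sorted[6] = bcaba$dbb
  sorted[7] = caba$dbbb
  sorted[8] = dbbbcaba$
sorted[5] = bbcaba$db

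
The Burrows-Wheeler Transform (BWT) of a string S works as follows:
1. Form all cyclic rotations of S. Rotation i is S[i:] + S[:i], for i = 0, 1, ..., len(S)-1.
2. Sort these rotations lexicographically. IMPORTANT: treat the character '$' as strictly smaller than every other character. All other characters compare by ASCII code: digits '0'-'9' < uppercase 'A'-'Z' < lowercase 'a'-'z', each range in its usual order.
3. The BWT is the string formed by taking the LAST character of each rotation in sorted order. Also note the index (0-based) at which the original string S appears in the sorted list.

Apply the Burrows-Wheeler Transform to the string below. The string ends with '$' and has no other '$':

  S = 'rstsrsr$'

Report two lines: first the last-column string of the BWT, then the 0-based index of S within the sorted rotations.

All 8 rotations (rotation i = S[i:]+S[:i]):
  rot[0] = rstsrsr$
  rot[1] = stsrsr$r
  rot[2] = tsrsr$rs
  rot[3] = srsr$rst
  rot[4] = rsr$rsts
  rot[5] = sr$rstsr
  rot[6] = r$rstsrs
  rot[7] = $rstsrsr
Sorted (with $ < everything):
  sorted[0] = $rstsrsr  (last char: 'r')
  sorted[1] = r$rstsrs  (last char: 's')
  sorted[2] = rsr$rsts  (last char: 's')
  sorted[3] = rstsrsr$  (last char: '$')
  sorted[4] = sr$rstsr  (last char: 'r')
  sorted[5] = srsr$rst  (last char: 't')
  sorted[6] = stsrsr$r  (last char: 'r')
  sorted[7] = tsrsr$rs  (last char: 's')
Last column: rss$rtrs
Original string S is at sorted index 3

Answer: rss$rtrs
3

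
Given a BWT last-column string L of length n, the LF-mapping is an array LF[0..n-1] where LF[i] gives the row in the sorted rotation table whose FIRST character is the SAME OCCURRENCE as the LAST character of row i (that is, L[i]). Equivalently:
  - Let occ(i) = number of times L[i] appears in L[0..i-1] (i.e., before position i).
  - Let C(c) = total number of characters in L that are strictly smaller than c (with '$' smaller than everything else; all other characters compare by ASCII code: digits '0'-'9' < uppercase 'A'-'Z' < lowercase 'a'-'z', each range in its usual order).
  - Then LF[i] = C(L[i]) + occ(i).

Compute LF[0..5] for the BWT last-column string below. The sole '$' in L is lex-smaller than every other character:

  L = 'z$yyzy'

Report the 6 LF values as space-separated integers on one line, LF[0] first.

Answer: 4 0 1 2 5 3

Derivation:
Char counts: '$':1, 'y':3, 'z':2
C (first-col start): C('$')=0, C('y')=1, C('z')=4
L[0]='z': occ=0, LF[0]=C('z')+0=4+0=4
L[1]='$': occ=0, LF[1]=C('$')+0=0+0=0
L[2]='y': occ=0, LF[2]=C('y')+0=1+0=1
L[3]='y': occ=1, LF[3]=C('y')+1=1+1=2
L[4]='z': occ=1, LF[4]=C('z')+1=4+1=5
L[5]='y': occ=2, LF[5]=C('y')+2=1+2=3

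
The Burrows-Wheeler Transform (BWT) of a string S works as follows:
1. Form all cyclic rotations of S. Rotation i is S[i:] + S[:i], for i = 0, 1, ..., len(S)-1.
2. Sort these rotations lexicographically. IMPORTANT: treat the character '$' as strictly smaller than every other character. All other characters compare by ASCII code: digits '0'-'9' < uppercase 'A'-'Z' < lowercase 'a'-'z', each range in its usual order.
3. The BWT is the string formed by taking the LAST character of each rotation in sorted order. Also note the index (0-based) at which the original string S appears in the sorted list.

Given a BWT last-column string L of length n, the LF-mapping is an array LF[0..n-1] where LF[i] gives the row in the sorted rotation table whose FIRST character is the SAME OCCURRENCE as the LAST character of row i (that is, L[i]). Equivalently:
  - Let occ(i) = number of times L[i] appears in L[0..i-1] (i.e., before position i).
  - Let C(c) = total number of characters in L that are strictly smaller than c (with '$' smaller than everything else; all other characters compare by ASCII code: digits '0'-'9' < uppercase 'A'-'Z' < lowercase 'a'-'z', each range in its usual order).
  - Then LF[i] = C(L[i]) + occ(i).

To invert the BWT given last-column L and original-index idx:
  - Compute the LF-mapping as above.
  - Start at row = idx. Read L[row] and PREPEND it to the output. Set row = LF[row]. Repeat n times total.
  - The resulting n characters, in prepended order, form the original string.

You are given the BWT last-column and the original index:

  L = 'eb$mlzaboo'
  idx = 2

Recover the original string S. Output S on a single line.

LF mapping: 4 2 0 6 5 9 1 3 7 8
Walk LF starting at row 2, prepending L[row]:
  step 1: row=2, L[2]='$', prepend. Next row=LF[2]=0
  step 2: row=0, L[0]='e', prepend. Next row=LF[0]=4
  step 3: row=4, L[4]='l', prepend. Next row=LF[4]=5
  step 4: row=5, L[5]='z', prepend. Next row=LF[5]=9
  step 5: row=9, L[9]='o', prepend. Next row=LF[9]=8
  step 6: row=8, L[8]='o', prepend. Next row=LF[8]=7
  step 7: row=7, L[7]='b', prepend. Next row=LF[7]=3
  step 8: row=3, L[3]='m', prepend. Next row=LF[3]=6
  step 9: row=6, L[6]='a', prepend. Next row=LF[6]=1
  step 10: row=1, L[1]='b', prepend. Next row=LF[1]=2
Reversed output: bamboozle$

Answer: bamboozle$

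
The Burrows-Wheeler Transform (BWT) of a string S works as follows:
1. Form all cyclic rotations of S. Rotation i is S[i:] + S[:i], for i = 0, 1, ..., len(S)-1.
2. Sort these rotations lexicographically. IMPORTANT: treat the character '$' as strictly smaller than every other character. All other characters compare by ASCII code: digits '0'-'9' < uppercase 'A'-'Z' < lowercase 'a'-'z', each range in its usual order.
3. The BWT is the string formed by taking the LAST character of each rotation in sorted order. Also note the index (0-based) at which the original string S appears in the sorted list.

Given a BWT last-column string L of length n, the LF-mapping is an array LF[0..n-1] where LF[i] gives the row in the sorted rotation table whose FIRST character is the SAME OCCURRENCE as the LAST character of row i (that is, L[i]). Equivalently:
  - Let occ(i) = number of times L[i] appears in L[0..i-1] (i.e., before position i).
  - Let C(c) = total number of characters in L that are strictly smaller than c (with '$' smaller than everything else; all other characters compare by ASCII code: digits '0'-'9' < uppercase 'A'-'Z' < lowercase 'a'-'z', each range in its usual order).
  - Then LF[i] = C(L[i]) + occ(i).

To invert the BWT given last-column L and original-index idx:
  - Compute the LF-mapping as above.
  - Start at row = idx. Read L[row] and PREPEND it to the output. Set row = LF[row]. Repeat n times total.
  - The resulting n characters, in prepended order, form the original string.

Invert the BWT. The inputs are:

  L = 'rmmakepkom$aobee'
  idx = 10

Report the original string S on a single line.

Answer: mammabookkeeper$

Derivation:
LF mapping: 15 9 10 1 7 4 14 8 12 11 0 2 13 3 5 6
Walk LF starting at row 10, prepending L[row]:
  step 1: row=10, L[10]='$', prepend. Next row=LF[10]=0
  step 2: row=0, L[0]='r', prepend. Next row=LF[0]=15
  step 3: row=15, L[15]='e', prepend. Next row=LF[15]=6
  step 4: row=6, L[6]='p', prepend. Next row=LF[6]=14
  step 5: row=14, L[14]='e', prepend. Next row=LF[14]=5
  step 6: row=5, L[5]='e', prepend. Next row=LF[5]=4
  step 7: row=4, L[4]='k', prepend. Next row=LF[4]=7
  step 8: row=7, L[7]='k', prepend. Next row=LF[7]=8
  step 9: row=8, L[8]='o', prepend. Next row=LF[8]=12
  step 10: row=12, L[12]='o', prepend. Next row=LF[12]=13
  step 11: row=13, L[13]='b', prepend. Next row=LF[13]=3
  step 12: row=3, L[3]='a', prepend. Next row=LF[3]=1
  step 13: row=1, L[1]='m', prepend. Next row=LF[1]=9
  step 14: row=9, L[9]='m', prepend. Next row=LF[9]=11
  step 15: row=11, L[11]='a', prepend. Next row=LF[11]=2
  step 16: row=2, L[2]='m', prepend. Next row=LF[2]=10
Reversed output: mammabookkeeper$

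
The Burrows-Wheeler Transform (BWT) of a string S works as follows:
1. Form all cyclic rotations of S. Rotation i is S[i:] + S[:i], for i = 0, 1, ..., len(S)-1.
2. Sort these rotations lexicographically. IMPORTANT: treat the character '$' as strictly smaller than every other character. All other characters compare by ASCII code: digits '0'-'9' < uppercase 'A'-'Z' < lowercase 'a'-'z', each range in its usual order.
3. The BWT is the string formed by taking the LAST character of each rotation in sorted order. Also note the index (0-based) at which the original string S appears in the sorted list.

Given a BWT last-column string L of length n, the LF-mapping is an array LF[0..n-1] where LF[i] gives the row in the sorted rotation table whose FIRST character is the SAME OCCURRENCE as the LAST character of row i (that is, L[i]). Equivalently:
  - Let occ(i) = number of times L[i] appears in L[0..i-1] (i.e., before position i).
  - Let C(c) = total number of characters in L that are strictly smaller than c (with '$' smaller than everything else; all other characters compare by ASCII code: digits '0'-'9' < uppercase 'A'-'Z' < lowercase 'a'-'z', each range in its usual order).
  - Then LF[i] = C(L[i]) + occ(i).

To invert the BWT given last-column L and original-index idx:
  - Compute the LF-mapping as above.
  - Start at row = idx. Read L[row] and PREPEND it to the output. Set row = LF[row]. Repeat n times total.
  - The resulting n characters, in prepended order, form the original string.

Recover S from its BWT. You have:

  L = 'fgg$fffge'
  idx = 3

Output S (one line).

Answer: fffgeggf$

Derivation:
LF mapping: 2 6 7 0 3 4 5 8 1
Walk LF starting at row 3, prepending L[row]:
  step 1: row=3, L[3]='$', prepend. Next row=LF[3]=0
  step 2: row=0, L[0]='f', prepend. Next row=LF[0]=2
  step 3: row=2, L[2]='g', prepend. Next row=LF[2]=7
  step 4: row=7, L[7]='g', prepend. Next row=LF[7]=8
  step 5: row=8, L[8]='e', prepend. Next row=LF[8]=1
  step 6: row=1, L[1]='g', prepend. Next row=LF[1]=6
  step 7: row=6, L[6]='f', prepend. Next row=LF[6]=5
  step 8: row=5, L[5]='f', prepend. Next row=LF[5]=4
  step 9: row=4, L[4]='f', prepend. Next row=LF[4]=3
Reversed output: fffgeggf$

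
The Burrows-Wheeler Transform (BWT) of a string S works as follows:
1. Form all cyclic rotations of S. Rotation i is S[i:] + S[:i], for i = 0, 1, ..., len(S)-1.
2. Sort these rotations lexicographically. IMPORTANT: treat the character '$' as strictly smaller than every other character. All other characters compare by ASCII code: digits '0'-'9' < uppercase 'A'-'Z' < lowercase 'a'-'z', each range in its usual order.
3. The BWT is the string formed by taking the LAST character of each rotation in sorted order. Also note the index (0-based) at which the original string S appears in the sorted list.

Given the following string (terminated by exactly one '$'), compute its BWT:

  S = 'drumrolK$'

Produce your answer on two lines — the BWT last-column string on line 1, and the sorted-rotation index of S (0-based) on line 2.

All 9 rotations (rotation i = S[i:]+S[:i]):
  rot[0] = drumrolK$
  rot[1] = rumrolK$d
  rot[2] = umrolK$dr
  rot[3] = mrolK$dru
  rot[4] = rolK$drum
  rot[5] = olK$drumr
  rot[6] = lK$drumro
  rot[7] = K$drumrol
  rot[8] = $drumrolK
Sorted (with $ < everything):
  sorted[0] = $drumrolK  (last char: 'K')
  sorted[1] = K$drumrol  (last char: 'l')
  sorted[2] = drumrolK$  (last char: '$')
  sorted[3] = lK$drumro  (last char: 'o')
  sorted[4] = mrolK$dru  (last char: 'u')
  sorted[5] = olK$drumr  (last char: 'r')
  sorted[6] = rolK$drum  (last char: 'm')
  sorted[7] = rumrolK$d  (last char: 'd')
  sorted[8] = umrolK$dr  (last char: 'r')
Last column: Kl$ourmdr
Original string S is at sorted index 2

Answer: Kl$ourmdr
2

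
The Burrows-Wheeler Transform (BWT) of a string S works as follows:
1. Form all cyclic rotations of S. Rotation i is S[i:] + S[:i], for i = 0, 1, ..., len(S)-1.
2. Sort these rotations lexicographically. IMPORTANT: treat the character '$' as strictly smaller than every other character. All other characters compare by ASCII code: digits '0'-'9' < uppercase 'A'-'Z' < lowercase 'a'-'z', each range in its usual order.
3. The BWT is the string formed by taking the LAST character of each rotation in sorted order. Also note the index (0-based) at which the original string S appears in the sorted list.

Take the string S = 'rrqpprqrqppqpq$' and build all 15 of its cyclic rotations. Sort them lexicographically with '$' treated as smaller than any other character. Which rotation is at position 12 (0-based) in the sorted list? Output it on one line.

Answer: rqpprqrqppqpq$r

Derivation:
All 15 rotations (rotation i = S[i:]+S[:i]):
  rot[0] = rrqpprqrqppqpq$
  rot[1] = rqpprqrqppqpq$r
  rot[2] = qpprqrqppqpq$rr
  rot[3] = pprqrqppqpq$rrq
  rot[4] = prqrqppqpq$rrqp
  rot[5] = rqrqppqpq$rrqpp
  rot[6] = qrqppqpq$rrqppr
  rot[7] = rqppqpq$rrqpprq
  rot[8] = qppqpq$rrqpprqr
  rot[9] = ppqpq$rrqpprqrq
  rot[10] = pqpq$rrqpprqrqp
  rot[11] = qpq$rrqpprqrqpp
  rot[12] = pq$rrqpprqrqppq
  rot[13] = q$rrqpprqrqppqp
  rot[14] = $rrqpprqrqppqpq
Sorted (with $ < everything):
  sorted[0] = $rrqpprqrqppqpq
  sorted[1] = ppqpq$rrqpprqrq
  sorted[2] = pprqrqppqpq$rrq
  sorted[3] = pq$rrqpprqrqppq
  sorted[4] = pqpq$rrqpprqrqp
  sorted[5] = prqrqppqpq$rrqp
  sorted[6] = q$rrqpprqrqppqp
  sorted[7] = qppqpq$rrqpprqr
  sorted[8] = qpprqrqppqpq$rr
  sorted[9] = qpq$rrqpprqrqpp
  sorted[10] = qrqppqpq$rrqppr
  sorted[11] = rqppqpq$rrqpprq
  sorted[12] = rqpprqrqppqpq$r
  sorted[13] = rqrqppqpq$rrqpp
  sorted[14] = rrqpprqrqppqpq$
sorted[12] = rqpprqrqppqpq$r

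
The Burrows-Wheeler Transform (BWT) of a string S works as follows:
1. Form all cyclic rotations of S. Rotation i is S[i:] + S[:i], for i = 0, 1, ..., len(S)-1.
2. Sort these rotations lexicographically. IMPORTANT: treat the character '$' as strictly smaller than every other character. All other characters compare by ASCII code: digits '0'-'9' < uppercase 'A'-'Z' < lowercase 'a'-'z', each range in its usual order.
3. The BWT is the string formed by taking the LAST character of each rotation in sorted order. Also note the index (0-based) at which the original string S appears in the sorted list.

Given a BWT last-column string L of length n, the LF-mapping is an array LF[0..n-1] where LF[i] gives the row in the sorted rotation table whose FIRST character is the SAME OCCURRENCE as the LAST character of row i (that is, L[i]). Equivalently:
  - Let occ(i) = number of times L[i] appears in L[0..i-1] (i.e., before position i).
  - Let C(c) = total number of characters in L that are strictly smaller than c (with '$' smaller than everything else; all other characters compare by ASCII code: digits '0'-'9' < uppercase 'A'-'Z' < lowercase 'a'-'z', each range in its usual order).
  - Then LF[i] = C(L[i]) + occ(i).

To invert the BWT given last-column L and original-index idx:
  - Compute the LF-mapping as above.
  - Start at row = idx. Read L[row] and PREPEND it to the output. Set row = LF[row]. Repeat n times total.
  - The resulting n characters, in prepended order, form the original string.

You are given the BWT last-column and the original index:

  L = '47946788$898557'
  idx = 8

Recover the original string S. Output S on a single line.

Answer: 79876594588874$

Derivation:
LF mapping: 1 6 13 2 5 7 9 10 0 11 14 12 3 4 8
Walk LF starting at row 8, prepending L[row]:
  step 1: row=8, L[8]='$', prepend. Next row=LF[8]=0
  step 2: row=0, L[0]='4', prepend. Next row=LF[0]=1
  step 3: row=1, L[1]='7', prepend. Next row=LF[1]=6
  step 4: row=6, L[6]='8', prepend. Next row=LF[6]=9
  step 5: row=9, L[9]='8', prepend. Next row=LF[9]=11
  step 6: row=11, L[11]='8', prepend. Next row=LF[11]=12
  step 7: row=12, L[12]='5', prepend. Next row=LF[12]=3
  step 8: row=3, L[3]='4', prepend. Next row=LF[3]=2
  step 9: row=2, L[2]='9', prepend. Next row=LF[2]=13
  step 10: row=13, L[13]='5', prepend. Next row=LF[13]=4
  step 11: row=4, L[4]='6', prepend. Next row=LF[4]=5
  step 12: row=5, L[5]='7', prepend. Next row=LF[5]=7
  step 13: row=7, L[7]='8', prepend. Next row=LF[7]=10
  step 14: row=10, L[10]='9', prepend. Next row=LF[10]=14
  step 15: row=14, L[14]='7', prepend. Next row=LF[14]=8
Reversed output: 79876594588874$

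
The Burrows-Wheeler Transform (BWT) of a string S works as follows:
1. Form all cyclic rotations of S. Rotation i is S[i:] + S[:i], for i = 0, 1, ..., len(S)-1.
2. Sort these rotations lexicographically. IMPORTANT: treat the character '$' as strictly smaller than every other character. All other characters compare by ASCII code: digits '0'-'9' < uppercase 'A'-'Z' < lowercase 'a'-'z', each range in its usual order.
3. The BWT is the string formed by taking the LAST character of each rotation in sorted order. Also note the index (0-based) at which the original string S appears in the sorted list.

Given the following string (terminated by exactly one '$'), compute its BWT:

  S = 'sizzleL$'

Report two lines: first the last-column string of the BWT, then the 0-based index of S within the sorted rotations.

All 8 rotations (rotation i = S[i:]+S[:i]):
  rot[0] = sizzleL$
  rot[1] = izzleL$s
  rot[2] = zzleL$si
  rot[3] = zleL$siz
  rot[4] = leL$sizz
  rot[5] = eL$sizzl
  rot[6] = L$sizzle
  rot[7] = $sizzleL
Sorted (with $ < everything):
  sorted[0] = $sizzleL  (last char: 'L')
  sorted[1] = L$sizzle  (last char: 'e')
  sorted[2] = eL$sizzl  (last char: 'l')
  sorted[3] = izzleL$s  (last char: 's')
  sorted[4] = leL$sizz  (last char: 'z')
  sorted[5] = sizzleL$  (last char: '$')
  sorted[6] = zleL$siz  (last char: 'z')
  sorted[7] = zzleL$si  (last char: 'i')
Last column: Lelsz$zi
Original string S is at sorted index 5

Answer: Lelsz$zi
5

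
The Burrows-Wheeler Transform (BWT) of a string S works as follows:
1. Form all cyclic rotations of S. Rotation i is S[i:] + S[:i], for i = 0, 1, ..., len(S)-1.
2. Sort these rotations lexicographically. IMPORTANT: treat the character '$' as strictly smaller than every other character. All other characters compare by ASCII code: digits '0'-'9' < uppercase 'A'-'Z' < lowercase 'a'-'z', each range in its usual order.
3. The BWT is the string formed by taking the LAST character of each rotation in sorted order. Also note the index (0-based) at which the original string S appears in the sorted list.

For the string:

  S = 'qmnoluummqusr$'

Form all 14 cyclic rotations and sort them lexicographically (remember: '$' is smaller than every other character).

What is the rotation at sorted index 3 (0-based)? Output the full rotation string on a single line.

All 14 rotations (rotation i = S[i:]+S[:i]):
  rot[0] = qmnoluummqusr$
  rot[1] = mnoluummqusr$q
  rot[2] = noluummqusr$qm
  rot[3] = oluummqusr$qmn
  rot[4] = luummqusr$qmno
  rot[5] = uummqusr$qmnol
  rot[6] = ummqusr$qmnolu
  rot[7] = mmqusr$qmnoluu
  rot[8] = mqusr$qmnoluum
  rot[9] = qusr$qmnoluumm
  rot[10] = usr$qmnoluummq
  rot[11] = sr$qmnoluummqu
  rot[12] = r$qmnoluummqus
  rot[13] = $qmnoluummqusr
Sorted (with $ < everything):
  sorted[0] = $qmnoluummqusr
  sorted[1] = luummqusr$qmno
  sorted[2] = mmqusr$qmnoluu
  sorted[3] = mnoluummqusr$q
  sorted[4] = mqusr$qmnoluum
  sorted[5] = noluummqusr$qm
  sorted[6] = oluummqusr$qmn
  sorted[7] = qmnoluummqusr$
  sorted[8] = qusr$qmnoluumm
  sorted[9] = r$qmnoluummqus
  sorted[10] = sr$qmnoluummqu
  sorted[11] = ummqusr$qmnolu
  sorted[12] = usr$qmnoluummq
  sorted[13] = uummqusr$qmnol
sorted[3] = mnoluummqusr$q

Answer: mnoluummqusr$q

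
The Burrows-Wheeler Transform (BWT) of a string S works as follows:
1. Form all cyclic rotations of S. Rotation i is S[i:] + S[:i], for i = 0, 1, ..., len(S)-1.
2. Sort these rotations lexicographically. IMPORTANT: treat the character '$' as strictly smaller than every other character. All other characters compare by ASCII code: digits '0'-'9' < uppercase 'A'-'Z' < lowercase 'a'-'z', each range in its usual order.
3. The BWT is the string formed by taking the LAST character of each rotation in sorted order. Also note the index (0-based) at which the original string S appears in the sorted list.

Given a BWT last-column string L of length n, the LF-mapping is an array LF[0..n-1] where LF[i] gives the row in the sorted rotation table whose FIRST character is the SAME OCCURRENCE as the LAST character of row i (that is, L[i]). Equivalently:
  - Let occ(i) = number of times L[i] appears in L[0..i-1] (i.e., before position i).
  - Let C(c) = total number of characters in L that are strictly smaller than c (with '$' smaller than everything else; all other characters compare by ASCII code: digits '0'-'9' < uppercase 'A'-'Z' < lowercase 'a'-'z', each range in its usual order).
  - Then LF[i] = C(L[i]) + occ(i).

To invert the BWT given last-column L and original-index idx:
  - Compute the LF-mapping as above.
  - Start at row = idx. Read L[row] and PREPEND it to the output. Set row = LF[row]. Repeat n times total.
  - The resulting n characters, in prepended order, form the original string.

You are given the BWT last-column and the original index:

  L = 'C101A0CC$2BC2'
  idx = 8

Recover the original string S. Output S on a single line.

Answer: BC2CCA11002C$

Derivation:
LF mapping: 9 3 1 4 7 2 10 11 0 5 8 12 6
Walk LF starting at row 8, prepending L[row]:
  step 1: row=8, L[8]='$', prepend. Next row=LF[8]=0
  step 2: row=0, L[0]='C', prepend. Next row=LF[0]=9
  step 3: row=9, L[9]='2', prepend. Next row=LF[9]=5
  step 4: row=5, L[5]='0', prepend. Next row=LF[5]=2
  step 5: row=2, L[2]='0', prepend. Next row=LF[2]=1
  step 6: row=1, L[1]='1', prepend. Next row=LF[1]=3
  step 7: row=3, L[3]='1', prepend. Next row=LF[3]=4
  step 8: row=4, L[4]='A', prepend. Next row=LF[4]=7
  step 9: row=7, L[7]='C', prepend. Next row=LF[7]=11
  step 10: row=11, L[11]='C', prepend. Next row=LF[11]=12
  step 11: row=12, L[12]='2', prepend. Next row=LF[12]=6
  step 12: row=6, L[6]='C', prepend. Next row=LF[6]=10
  step 13: row=10, L[10]='B', prepend. Next row=LF[10]=8
Reversed output: BC2CCA11002C$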